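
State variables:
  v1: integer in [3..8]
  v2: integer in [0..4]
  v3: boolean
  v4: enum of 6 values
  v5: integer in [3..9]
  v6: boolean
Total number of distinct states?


State space = product of domain sizes of all variables.
Domain sizes:
  v1 (integer in [3..8]): 6
  v2 (integer in [0..4]): 5
  v3 (boolean): 2
  v4 (enum of 6 values): 6
  v5 (integer in [3..9]): 7
  v6 (boolean): 2
Product = 6 * 5 * 2 * 6 * 7 * 2 = 5040

5040


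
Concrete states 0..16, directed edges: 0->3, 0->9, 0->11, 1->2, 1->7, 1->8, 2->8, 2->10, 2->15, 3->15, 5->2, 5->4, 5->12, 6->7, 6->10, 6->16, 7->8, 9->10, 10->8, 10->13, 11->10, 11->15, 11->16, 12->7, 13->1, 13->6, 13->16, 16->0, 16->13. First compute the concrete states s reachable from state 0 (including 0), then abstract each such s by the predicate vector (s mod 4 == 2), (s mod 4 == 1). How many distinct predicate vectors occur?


BFS from 0:
Concrete reachable: {0, 1, 2, 3, 6, 7, 8, 9, 10, 11, 13, 15, 16}
Abstract via predicates (s mod 4 == 2), (s mod 4 == 1):
  (0,0) <- {0, 3, 7, 8, 11, 15, 16}
  (0,1) <- {1, 9, 13}
  (1,0) <- {2, 6, 10}
Distinct abstract states = 3

3


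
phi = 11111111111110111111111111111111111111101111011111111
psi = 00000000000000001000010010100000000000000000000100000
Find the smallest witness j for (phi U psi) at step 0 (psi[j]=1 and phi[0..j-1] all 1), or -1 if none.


(phi U psi) at 0: need smallest j with psi[j]=1 and phi[i]=1 for all i in [0,j).
Scan from step 0:
  step 0: phi=1, psi=0 -> continue
  step 1: phi=1, psi=0 -> continue
  step 2: phi=1, psi=0 -> continue
  step 3: phi=1, psi=0 -> continue
  step 13: phi=0 -> phi-prefix broken from here
  step 16: psi=1 but phi already failed -> not a witness
  step 21: psi=1 but phi already failed -> not a witness
  step 24: psi=1 but phi already failed -> not a witness
  step 26: psi=1 but phi already failed -> not a witness
  step 47: psi=1 but phi already failed -> not a witness
  end of trace: no witness -> -1
Witness step = -1

-1


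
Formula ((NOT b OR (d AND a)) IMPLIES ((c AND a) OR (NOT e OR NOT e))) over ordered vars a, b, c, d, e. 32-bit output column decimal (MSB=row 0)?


Formula: ((NOT b OR (d AND a)) IMPLIES ((c AND a) OR (NOT e OR NOT e))) over a, b, c, d, e (32 rows)
Evaluate each row (bits = a,b,c,d,e, MSB first):
  row 0 [00000]: ((NOT 0 OR (0 AND 0)) IMPLIES ((0 AND 0) OR (NOT 0 OR NOT 0))) -> 1
  row 1 [00001]: ((NOT 0 OR (0 AND 0)) IMPLIES ((0 AND 0) OR (NOT 1 OR NOT 1))) -> 0
  row 2 [00010]: ((NOT 0 OR (1 AND 0)) IMPLIES ((0 AND 0) OR (NOT 0 OR NOT 0))) -> 1
  row 3 [00011]: ((NOT 0 OR (1 AND 0)) IMPLIES ((0 AND 0) OR (NOT 1 OR NOT 1))) -> 0
  row 4 [00100]: ((NOT 0 OR (0 AND 0)) IMPLIES ((1 AND 0) OR (NOT 0 OR NOT 0))) -> 1
  row 5 [00101]: ((NOT 0 OR (0 AND 0)) IMPLIES ((1 AND 0) OR (NOT 1 OR NOT 1))) -> 0
  row 6 [00110]: ((NOT 0 OR (1 AND 0)) IMPLIES ((1 AND 0) OR (NOT 0 OR NOT 0))) -> 1
  row 7 [00111]: ((NOT 0 OR (1 AND 0)) IMPLIES ((1 AND 0) OR (NOT 1 OR NOT 1))) -> 0
  row 8 [01000]: ((NOT 1 OR (0 AND 0)) IMPLIES ((0 AND 0) OR (NOT 0 OR NOT 0))) -> 1
  row 9 [01001]: ((NOT 1 OR (0 AND 0)) IMPLIES ((0 AND 0) OR (NOT 1 OR NOT 1))) -> 1
  row 10 [01010]: ((NOT 1 OR (1 AND 0)) IMPLIES ((0 AND 0) OR (NOT 0 OR NOT 0))) -> 1
  row 11 [01011]: ((NOT 1 OR (1 AND 0)) IMPLIES ((0 AND 0) OR (NOT 1 OR NOT 1))) -> 1
  row 12 [01100]: ((NOT 1 OR (0 AND 0)) IMPLIES ((1 AND 0) OR (NOT 0 OR NOT 0))) -> 1
  row 13 [01101]: ((NOT 1 OR (0 AND 0)) IMPLIES ((1 AND 0) OR (NOT 1 OR NOT 1))) -> 1
  row 14 [01110]: ((NOT 1 OR (1 AND 0)) IMPLIES ((1 AND 0) OR (NOT 0 OR NOT 0))) -> 1
  row 15 [01111]: ((NOT 1 OR (1 AND 0)) IMPLIES ((1 AND 0) OR (NOT 1 OR NOT 1))) -> 1
  row 16 [10000]: ((NOT 0 OR (0 AND 1)) IMPLIES ((0 AND 1) OR (NOT 0 OR NOT 0))) -> 1
  row 17 [10001]: ((NOT 0 OR (0 AND 1)) IMPLIES ((0 AND 1) OR (NOT 1 OR NOT 1))) -> 0
  row 18 [10010]: ((NOT 0 OR (1 AND 1)) IMPLIES ((0 AND 1) OR (NOT 0 OR NOT 0))) -> 1
  row 19 [10011]: ((NOT 0 OR (1 AND 1)) IMPLIES ((0 AND 1) OR (NOT 1 OR NOT 1))) -> 0
  row 20 [10100]: ((NOT 0 OR (0 AND 1)) IMPLIES ((1 AND 1) OR (NOT 0 OR NOT 0))) -> 1
  row 21 [10101]: ((NOT 0 OR (0 AND 1)) IMPLIES ((1 AND 1) OR (NOT 1 OR NOT 1))) -> 1
  row 22 [10110]: ((NOT 0 OR (1 AND 1)) IMPLIES ((1 AND 1) OR (NOT 0 OR NOT 0))) -> 1
  row 23 [10111]: ((NOT 0 OR (1 AND 1)) IMPLIES ((1 AND 1) OR (NOT 1 OR NOT 1))) -> 1
  row 24 [11000]: ((NOT 1 OR (0 AND 1)) IMPLIES ((0 AND 1) OR (NOT 0 OR NOT 0))) -> 1
  row 25 [11001]: ((NOT 1 OR (0 AND 1)) IMPLIES ((0 AND 1) OR (NOT 1 OR NOT 1))) -> 1
  row 26 [11010]: ((NOT 1 OR (1 AND 1)) IMPLIES ((0 AND 1) OR (NOT 0 OR NOT 0))) -> 1
  row 27 [11011]: ((NOT 1 OR (1 AND 1)) IMPLIES ((0 AND 1) OR (NOT 1 OR NOT 1))) -> 0
  row 28 [11100]: ((NOT 1 OR (0 AND 1)) IMPLIES ((1 AND 1) OR (NOT 0 OR NOT 0))) -> 1
  row 29 [11101]: ((NOT 1 OR (0 AND 1)) IMPLIES ((1 AND 1) OR (NOT 1 OR NOT 1))) -> 1
  row 30 [11110]: ((NOT 1 OR (1 AND 1)) IMPLIES ((1 AND 1) OR (NOT 0 OR NOT 0))) -> 1
  row 31 [11111]: ((NOT 1 OR (1 AND 1)) IMPLIES ((1 AND 1) OR (NOT 1 OR NOT 1))) -> 1
Full result column, 4 rows per line (a,b,c fixed per line; d,e runs 00..11 left to right):
  rows 0-3 [a,b,c=000]: 1010  = hex A
  rows 4-7 [a,b,c=001]: 1010  = hex A
  rows 8-11 [a,b,c=010]: 1111  = hex F
  rows 12-15 [a,b,c=011]: 1111  = hex F
  rows 16-19 [a,b,c=100]: 1010  = hex A
  rows 20-23 [a,b,c=101]: 1111  = hex F
  rows 24-27 [a,b,c=110]: 1110  = hex E
  rows 28-31 [a,b,c=111]: 1111  = hex F
Output column (row 0 .. row 31) = 10101010111111111010111111101111
Output column grouped in 4s = 1010 1010 1111 1111 1010 1111 1110 1111 = 0xAAFFAFEF
Convert to decimal digit by digit (value = value*16 + digit):
  A -> 10
  10*16 + 10 (A) = 170
  170*16 + 15 (F) = 2735
  2735*16 + 15 (F) = 43775
  43775*16 + 10 (A) = 700410
  700410*16 + 15 (F) = 11206575
  11206575*16 + 14 (E) = 179305214
  179305214*16 + 15 (F) = 2868883439
Decimal = 2868883439

2868883439


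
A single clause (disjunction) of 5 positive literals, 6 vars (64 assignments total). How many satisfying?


Step 1: Total=2^6=64
Step 2: Unsat when all 5 false: 2^1=2
Step 3: Sat=64-2=62

62


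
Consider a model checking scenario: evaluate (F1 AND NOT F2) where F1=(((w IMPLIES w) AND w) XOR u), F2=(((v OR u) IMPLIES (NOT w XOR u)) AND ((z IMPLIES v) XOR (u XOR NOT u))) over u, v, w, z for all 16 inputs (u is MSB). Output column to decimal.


F1 = (((w IMPLIES w) AND w) XOR u)
F2 = (((v OR u) IMPLIES (NOT w XOR u)) AND ((z IMPLIES v) XOR (u XOR NOT u)))
Counterexample to F1=>F2 is where F1=1 and F2=0.
Evaluate each row (bits = u,v,w,z, MSB first):
  row 0 [0000]: F1=0 F2=0 -> F1&~F2 -> 0
  row 1 [0001]: F1=0 F2=1 -> F1&~F2 -> 0
  row 2 [0010]: F1=1 F2=0 -> F1&~F2 -> 1
  row 3 [0011]: F1=1 F2=1 -> F1&~F2 -> 0
  row 4 [0100]: F1=0 F2=0 -> F1&~F2 -> 0
  row 5 [0101]: F1=0 F2=0 -> F1&~F2 -> 0
  row 6 [0110]: F1=1 F2=0 -> F1&~F2 -> 1
  row 7 [0111]: F1=1 F2=0 -> F1&~F2 -> 1
  row 8 [1000]: F1=1 F2=0 -> F1&~F2 -> 1
  row 9 [1001]: F1=1 F2=0 -> F1&~F2 -> 1
  row 10 [1010]: F1=0 F2=0 -> F1&~F2 -> 0
  row 11 [1011]: F1=0 F2=1 -> F1&~F2 -> 0
  row 12 [1100]: F1=1 F2=0 -> F1&~F2 -> 1
  row 13 [1101]: F1=1 F2=0 -> F1&~F2 -> 1
  row 14 [1110]: F1=0 F2=0 -> F1&~F2 -> 0
  row 15 [1111]: F1=0 F2=0 -> F1&~F2 -> 0
Full result column, 4 rows per line (u,v fixed per line; w,z runs 00..11 left to right):
  rows 0-3 [u,v=00]: 0010  = hex 2
  rows 4-7 [u,v=01]: 0011  = hex 3
  rows 8-11 [u,v=10]: 1100  = hex C
  rows 12-15 [u,v=11]: 1100  = hex C
Counterexample vector (row 0 .. row 15) = 0010001111001100
Output column grouped in 4s = 0010 0011 1100 1100 = 0x23CC
Convert to decimal digit by digit (value = value*16 + digit):
  2 -> 2
  2*16 + 3 = 35
  35*16 + 12 (C) = 572
  572*16 + 12 (C) = 9164
Decimal = 9164

9164


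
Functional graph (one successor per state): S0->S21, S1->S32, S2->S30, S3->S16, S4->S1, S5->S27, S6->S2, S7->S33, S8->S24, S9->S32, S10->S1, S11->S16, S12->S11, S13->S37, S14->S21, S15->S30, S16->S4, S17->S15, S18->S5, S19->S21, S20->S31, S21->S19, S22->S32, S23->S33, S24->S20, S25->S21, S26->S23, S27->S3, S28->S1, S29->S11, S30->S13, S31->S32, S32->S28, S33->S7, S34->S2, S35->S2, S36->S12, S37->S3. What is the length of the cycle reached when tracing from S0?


Trace from S0 until a state repeats:
  S0 -> S21 -> S19 -> S21
S21 first seen at step 1, revisited at step 3.
Cycle length = 3 - 1 = 2

2


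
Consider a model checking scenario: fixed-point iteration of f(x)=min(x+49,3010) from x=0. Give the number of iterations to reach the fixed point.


Step 1: x=0, cap=3010, increment=49
Step 2: x grows by 49 each step until capped at 3010; fixed point is x=3010
Step 3: iterations = ceil(3010/49) = 62

62


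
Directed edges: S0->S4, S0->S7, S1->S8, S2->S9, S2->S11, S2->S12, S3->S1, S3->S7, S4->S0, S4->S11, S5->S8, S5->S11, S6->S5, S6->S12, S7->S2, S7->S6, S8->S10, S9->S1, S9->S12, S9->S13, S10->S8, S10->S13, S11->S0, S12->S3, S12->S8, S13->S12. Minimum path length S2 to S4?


BFS layer-by-layer from S2:
  dist 0: {S2}
  dist 1: {S9, S11, S12}
  dist 2: {S0, S1, S3, S8, S13}
  dist 3: {S4, S7, S10}
  -> S4 reached at distance 3
Shortest path length = 3

3


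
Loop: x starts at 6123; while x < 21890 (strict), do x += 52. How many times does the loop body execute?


Step 1: x goes from 6123 toward 21890 by 52; the body runs while x<21890, so iterations = ceil((bound-start)/step)
Step 2: Distance=15767
Step 3: ceil(15767/52)=304

304


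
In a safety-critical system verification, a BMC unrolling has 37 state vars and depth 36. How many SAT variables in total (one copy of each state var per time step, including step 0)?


BMC unrolls to depth k, creating one copy of each state var for steps 0..k.
Step count = 36 + 1 = 37 (steps 0 through 36)
Vars per step = 37
Total = 37 * 37 = 1369

1369


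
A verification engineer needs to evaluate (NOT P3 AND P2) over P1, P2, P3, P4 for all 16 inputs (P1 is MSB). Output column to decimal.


Formula: (NOT P3 AND P2) over P1, P2, P3, P4 (16 rows)
Evaluate each row (bits = P1,P2,P3,P4, MSB first):
  row 0 [0000]: (NOT 0 AND 0) -> 0
  row 1 [0001]: (NOT 0 AND 0) -> 0
  row 2 [0010]: (NOT 1 AND 0) -> 0
  row 3 [0011]: (NOT 1 AND 0) -> 0
  row 4 [0100]: (NOT 0 AND 1) -> 1
  row 5 [0101]: (NOT 0 AND 1) -> 1
  row 6 [0110]: (NOT 1 AND 1) -> 0
  row 7 [0111]: (NOT 1 AND 1) -> 0
  row 8 [1000]: (NOT 0 AND 0) -> 0
  row 9 [1001]: (NOT 0 AND 0) -> 0
  row 10 [1010]: (NOT 1 AND 0) -> 0
  row 11 [1011]: (NOT 1 AND 0) -> 0
  row 12 [1100]: (NOT 0 AND 1) -> 1
  row 13 [1101]: (NOT 0 AND 1) -> 1
  row 14 [1110]: (NOT 1 AND 1) -> 0
  row 15 [1111]: (NOT 1 AND 1) -> 0
Full result column, 4 rows per line (P1,P2 fixed per line; P3,P4 runs 00..11 left to right):
  rows 0-3 [P1,P2=00]: 0000  = hex 0
  rows 4-7 [P1,P2=01]: 1100  = hex C
  rows 8-11 [P1,P2=10]: 0000  = hex 0
  rows 12-15 [P1,P2=11]: 1100  = hex C
Output column (row 0 .. row 15) = 0000110000001100
Output column grouped in 4s = 0000 1100 0000 1100 = 0x0C0C
Convert to decimal digit by digit (value = value*16 + digit):
  0 -> 0
  0*16 + 12 (C) = 12
  12*16 + 0 = 192
  192*16 + 12 (C) = 3084
Decimal = 3084

3084


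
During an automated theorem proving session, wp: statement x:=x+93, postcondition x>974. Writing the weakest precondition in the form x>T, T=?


Formula: wp(x:=E, P) = P[E/x] (substitute E for x in postcondition)
Step 1: Postcondition: x>974
Step 2: Substitute x+93 for x: x+93>974
Step 3: Solve for x: x > 974-93 = 881

881


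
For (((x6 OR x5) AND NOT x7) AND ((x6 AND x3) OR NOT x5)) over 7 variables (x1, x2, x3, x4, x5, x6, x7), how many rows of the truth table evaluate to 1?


Formula: (((x6 OR x5) AND NOT x7) AND ((x6 AND x3) OR NOT x5)) over 7 vars (128 rows)
Evaluate each row (x1, x2, x3, x4, x5, x6, x7 as bits, MSB first):
  row 0 [0000000]: (((0 OR 0) AND NOT 0) AND ((0 AND 0) OR NOT 0)) -> 0
  row 1 [0000001]: (((0 OR 0) AND NOT 1) AND ((0 AND 0) OR NOT 0)) -> 0
  row 2 [0000010]: (((1 OR 0) AND NOT 0) AND ((1 AND 0) OR NOT 0)) -> 1
  row 3 [0000011]: (((1 OR 0) AND NOT 1) AND ((1 AND 0) OR NOT 0)) -> 0
  row 4 [0000100]: (((0 OR 1) AND NOT 0) AND ((0 AND 0) OR NOT 1)) -> 0
  (every remaining row is evaluated the same way; all 128 results are listed next)
Full result column, 8 rows per line (x1,x2,x3,x4 fixed per line; x5,x6,x7 runs 000..111 left to right):
  rows 0-7 [x1,x2,x3,x4=0000]: 00100000  (ones: 1)
  rows 8-15 [x1,x2,x3,x4=0001]: 00100000  (ones: 1)
  rows 16-23 [x1,x2,x3,x4=0010]: 00100010  (ones: 2)
  rows 24-31 [x1,x2,x3,x4=0011]: 00100010  (ones: 2)
  rows 32-39 [x1,x2,x3,x4=0100]: 00100000  (ones: 1)
  rows 40-47 [x1,x2,x3,x4=0101]: 00100000  (ones: 1)
  rows 48-55 [x1,x2,x3,x4=0110]: 00100010  (ones: 2)
  rows 56-63 [x1,x2,x3,x4=0111]: 00100010  (ones: 2)
  rows 64-71 [x1,x2,x3,x4=1000]: 00100000  (ones: 1)
  rows 72-79 [x1,x2,x3,x4=1001]: 00100000  (ones: 1)
  rows 80-87 [x1,x2,x3,x4=1010]: 00100010  (ones: 2)
  rows 88-95 [x1,x2,x3,x4=1011]: 00100010  (ones: 2)
  rows 96-103 [x1,x2,x3,x4=1100]: 00100000  (ones: 1)
  rows 104-111 [x1,x2,x3,x4=1101]: 00100000  (ones: 1)
  rows 112-119 [x1,x2,x3,x4=1110]: 00100010  (ones: 2)
  rows 120-127 [x1,x2,x3,x4=1111]: 00100010  (ones: 2)
Count of 1-rows = 1+1+2+2+1+1+2+2+1+1+2+2+1+1+2+2 = 24

24


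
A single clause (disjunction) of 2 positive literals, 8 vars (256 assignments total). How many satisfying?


Step 1: Total=2^8=256
Step 2: Unsat when all 2 false: 2^6=64
Step 3: Sat=256-64=192

192


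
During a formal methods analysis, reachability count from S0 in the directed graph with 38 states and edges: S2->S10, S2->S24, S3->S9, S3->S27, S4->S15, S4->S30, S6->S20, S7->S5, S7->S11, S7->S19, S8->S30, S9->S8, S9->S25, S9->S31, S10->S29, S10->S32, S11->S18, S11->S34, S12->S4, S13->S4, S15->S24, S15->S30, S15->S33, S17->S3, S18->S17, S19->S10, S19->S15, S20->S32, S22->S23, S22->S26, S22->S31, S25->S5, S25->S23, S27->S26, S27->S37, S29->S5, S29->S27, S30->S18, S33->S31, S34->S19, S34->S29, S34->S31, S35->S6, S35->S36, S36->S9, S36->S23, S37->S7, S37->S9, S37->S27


BFS from S0:
  layer 0: {S0}
Reachable set: {S0}
Count = 1

1


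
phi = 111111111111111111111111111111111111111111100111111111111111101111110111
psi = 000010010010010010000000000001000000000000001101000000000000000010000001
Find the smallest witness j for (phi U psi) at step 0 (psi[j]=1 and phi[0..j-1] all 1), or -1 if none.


(phi U psi) at 0: need smallest j with psi[j]=1 and phi[i]=1 for all i in [0,j).
Scan from step 0:
  step 0: phi=1, psi=0 -> continue
  step 1: phi=1, psi=0 -> continue
  step 2: phi=1, psi=0 -> continue
  step 3: phi=1, psi=0 -> continue
  step 4: psi=1 and phi held for [0,4) -> witness found
Witness step = 4

4


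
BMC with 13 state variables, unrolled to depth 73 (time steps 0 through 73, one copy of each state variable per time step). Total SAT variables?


BMC unrolls to depth k, creating one copy of each state var for steps 0..k.
Step count = 73 + 1 = 74 (steps 0 through 73)
Vars per step = 13
Total = 13 * 74 = 962

962


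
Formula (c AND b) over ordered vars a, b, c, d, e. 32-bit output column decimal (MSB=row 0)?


Formula: (c AND b) over a, b, c, d, e (32 rows)
Evaluate each row (bits = a,b,c,d,e, MSB first):
  row 0 [00000]: (0 AND 0) -> 0
  row 1 [00001]: (0 AND 0) -> 0
  row 2 [00010]: (0 AND 0) -> 0
  row 3 [00011]: (0 AND 0) -> 0
  row 4 [00100]: (1 AND 0) -> 0
  row 5 [00101]: (1 AND 0) -> 0
  row 6 [00110]: (1 AND 0) -> 0
  row 7 [00111]: (1 AND 0) -> 0
  row 8 [01000]: (0 AND 1) -> 0
  row 9 [01001]: (0 AND 1) -> 0
  row 10 [01010]: (0 AND 1) -> 0
  row 11 [01011]: (0 AND 1) -> 0
  row 12 [01100]: (1 AND 1) -> 1
  row 13 [01101]: (1 AND 1) -> 1
  row 14 [01110]: (1 AND 1) -> 1
  row 15 [01111]: (1 AND 1) -> 1
  row 16 [10000]: (0 AND 0) -> 0
  row 17 [10001]: (0 AND 0) -> 0
  row 18 [10010]: (0 AND 0) -> 0
  row 19 [10011]: (0 AND 0) -> 0
  row 20 [10100]: (1 AND 0) -> 0
  row 21 [10101]: (1 AND 0) -> 0
  row 22 [10110]: (1 AND 0) -> 0
  row 23 [10111]: (1 AND 0) -> 0
  row 24 [11000]: (0 AND 1) -> 0
  row 25 [11001]: (0 AND 1) -> 0
  row 26 [11010]: (0 AND 1) -> 0
  row 27 [11011]: (0 AND 1) -> 0
  row 28 [11100]: (1 AND 1) -> 1
  row 29 [11101]: (1 AND 1) -> 1
  row 30 [11110]: (1 AND 1) -> 1
  row 31 [11111]: (1 AND 1) -> 1
Full result column, 4 rows per line (a,b,c fixed per line; d,e runs 00..11 left to right):
  rows 0-3 [a,b,c=000]: 0000  = hex 0
  rows 4-7 [a,b,c=001]: 0000  = hex 0
  rows 8-11 [a,b,c=010]: 0000  = hex 0
  rows 12-15 [a,b,c=011]: 1111  = hex F
  rows 16-19 [a,b,c=100]: 0000  = hex 0
  rows 20-23 [a,b,c=101]: 0000  = hex 0
  rows 24-27 [a,b,c=110]: 0000  = hex 0
  rows 28-31 [a,b,c=111]: 1111  = hex F
Output column (row 0 .. row 31) = 00000000000011110000000000001111
Output column grouped in 4s = 0000 0000 0000 1111 0000 0000 0000 1111 = 0x000F000F
Convert to decimal digit by digit (value = value*16 + digit):
  0 -> 0
  0*16 + 0 = 0
  0*16 + 0 = 0
  0*16 + 15 (F) = 15
  15*16 + 0 = 240
  240*16 + 0 = 3840
  3840*16 + 0 = 61440
  61440*16 + 15 (F) = 983055
Decimal = 983055

983055


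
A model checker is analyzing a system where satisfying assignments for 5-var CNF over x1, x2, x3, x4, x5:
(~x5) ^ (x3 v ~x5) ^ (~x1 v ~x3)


CNF with 3 clauses over 5 vars (32 assignments).
An assignment satisfies CNF iff every clause has >=1 true literal.
Check each row (bits = x1,x2,x3,x4,x5; clause T/F shown):
  row 0 [00000]: clauses=TTT -> 1
  row 1 [00001]: clauses=FFT -> 0
  row 2 [00010]: clauses=TTT -> 1
  row 3 [00011]: clauses=FFT -> 0
  row 4 [00100]: clauses=TTT -> 1
  row 5 [00101]: clauses=FTT -> 0
  row 6 [00110]: clauses=TTT -> 1
  row 7 [00111]: clauses=FTT -> 0
  row 8 [01000]: clauses=TTT -> 1
  row 9 [01001]: clauses=FFT -> 0
  row 10 [01010]: clauses=TTT -> 1
  row 11 [01011]: clauses=FFT -> 0
  row 12 [01100]: clauses=TTT -> 1
  row 13 [01101]: clauses=FTT -> 0
  row 14 [01110]: clauses=TTT -> 1
  row 15 [01111]: clauses=FTT -> 0
  row 16 [10000]: clauses=TTT -> 1
  row 17 [10001]: clauses=FFT -> 0
  row 18 [10010]: clauses=TTT -> 1
  row 19 [10011]: clauses=FFT -> 0
  row 20 [10100]: clauses=TTF -> 0
  row 21 [10101]: clauses=FTF -> 0
  row 22 [10110]: clauses=TTF -> 0
  row 23 [10111]: clauses=FTF -> 0
  row 24 [11000]: clauses=TTT -> 1
  row 25 [11001]: clauses=FFT -> 0
  row 26 [11010]: clauses=TTT -> 1
  row 27 [11011]: clauses=FFT -> 0
  row 28 [11100]: clauses=TTF -> 0
  row 29 [11101]: clauses=FTF -> 0
  row 30 [11110]: clauses=TTF -> 0
  row 31 [11111]: clauses=FTF -> 0
Full result column, 8 rows per line (x1,x2 fixed per line; x3,x4,x5 runs 000..111 left to right):
  rows 0-7 [x1,x2=00]: 10101010  (ones: 4)
  rows 8-15 [x1,x2=01]: 10101010  (ones: 4)
  rows 16-23 [x1,x2=10]: 10100000  (ones: 2)
  rows 24-31 [x1,x2=11]: 10100000  (ones: 2)
Satisfying assignments = 4+4+2+2 = 12

12


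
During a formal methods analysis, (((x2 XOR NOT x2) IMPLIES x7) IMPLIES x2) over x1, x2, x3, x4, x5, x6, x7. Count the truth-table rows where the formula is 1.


Formula: (((x2 XOR NOT x2) IMPLIES x7) IMPLIES x2) over 7 vars (128 rows)
Evaluate each row (x1, x2, x3, x4, x5, x6, x7 as bits, MSB first):
  row 0 [0000000]: (((0 XOR NOT 0) IMPLIES 0) IMPLIES 0) -> 1
  row 1 [0000001]: (((0 XOR NOT 0) IMPLIES 1) IMPLIES 0) -> 0
  row 2 [0000010]: (((0 XOR NOT 0) IMPLIES 0) IMPLIES 0) -> 1
  row 3 [0000011]: (((0 XOR NOT 0) IMPLIES 1) IMPLIES 0) -> 0
  row 4 [0000100]: (((0 XOR NOT 0) IMPLIES 0) IMPLIES 0) -> 1
  (every remaining row is evaluated the same way; all 128 results are listed next)
Full result column, 8 rows per line (x1,x2,x3,x4 fixed per line; x5,x6,x7 runs 000..111 left to right):
  rows 0-7 [x1,x2,x3,x4=0000]: 10101010  (ones: 4)
  rows 8-15 [x1,x2,x3,x4=0001]: 10101010  (ones: 4)
  rows 16-23 [x1,x2,x3,x4=0010]: 10101010  (ones: 4)
  rows 24-31 [x1,x2,x3,x4=0011]: 10101010  (ones: 4)
  rows 32-39 [x1,x2,x3,x4=0100]: 11111111  (ones: 8)
  rows 40-47 [x1,x2,x3,x4=0101]: 11111111  (ones: 8)
  rows 48-55 [x1,x2,x3,x4=0110]: 11111111  (ones: 8)
  rows 56-63 [x1,x2,x3,x4=0111]: 11111111  (ones: 8)
  rows 64-71 [x1,x2,x3,x4=1000]: 10101010  (ones: 4)
  rows 72-79 [x1,x2,x3,x4=1001]: 10101010  (ones: 4)
  rows 80-87 [x1,x2,x3,x4=1010]: 10101010  (ones: 4)
  rows 88-95 [x1,x2,x3,x4=1011]: 10101010  (ones: 4)
  rows 96-103 [x1,x2,x3,x4=1100]: 11111111  (ones: 8)
  rows 104-111 [x1,x2,x3,x4=1101]: 11111111  (ones: 8)
  rows 112-119 [x1,x2,x3,x4=1110]: 11111111  (ones: 8)
  rows 120-127 [x1,x2,x3,x4=1111]: 11111111  (ones: 8)
Count of 1-rows = 4+4+4+4+8+8+8+8+4+4+4+4+8+8+8+8 = 96

96


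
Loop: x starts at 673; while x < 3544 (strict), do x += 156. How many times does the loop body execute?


Step 1: x goes from 673 toward 3544 by 156; the body runs while x<3544, so iterations = ceil((bound-start)/step)
Step 2: Distance=2871
Step 3: ceil(2871/156)=19

19


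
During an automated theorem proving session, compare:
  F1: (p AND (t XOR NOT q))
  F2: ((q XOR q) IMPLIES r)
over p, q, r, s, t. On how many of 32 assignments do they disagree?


F1 = (p AND (t XOR NOT q))
F2 = ((q XOR q) IMPLIES r)
Evaluate both on each of 32 rows (bits = p,q,r,s,t):
  row 0 [00000]: F1=0 F2=1 (differ) -> 1
  row 1 [00001]: F1=0 F2=1 (differ) -> 1
  row 2 [00010]: F1=0 F2=1 (differ) -> 1
  row 3 [00011]: F1=0 F2=1 (differ) -> 1
  row 4 [00100]: F1=0 F2=1 (differ) -> 1
  row 5 [00101]: F1=0 F2=1 (differ) -> 1
  row 6 [00110]: F1=0 F2=1 (differ) -> 1
  row 7 [00111]: F1=0 F2=1 (differ) -> 1
  row 8 [01000]: F1=0 F2=1 (differ) -> 1
  row 9 [01001]: F1=0 F2=1 (differ) -> 1
  row 10 [01010]: F1=0 F2=1 (differ) -> 1
  row 11 [01011]: F1=0 F2=1 (differ) -> 1
  row 12 [01100]: F1=0 F2=1 (differ) -> 1
  row 13 [01101]: F1=0 F2=1 (differ) -> 1
  row 14 [01110]: F1=0 F2=1 (differ) -> 1
  row 15 [01111]: F1=0 F2=1 (differ) -> 1
  row 16 [10000]: F1=1 F2=1 -> 0
  row 17 [10001]: F1=0 F2=1 (differ) -> 1
  row 18 [10010]: F1=1 F2=1 -> 0
  row 19 [10011]: F1=0 F2=1 (differ) -> 1
  row 20 [10100]: F1=1 F2=1 -> 0
  row 21 [10101]: F1=0 F2=1 (differ) -> 1
  row 22 [10110]: F1=1 F2=1 -> 0
  row 23 [10111]: F1=0 F2=1 (differ) -> 1
  row 24 [11000]: F1=0 F2=1 (differ) -> 1
  row 25 [11001]: F1=1 F2=1 -> 0
  row 26 [11010]: F1=0 F2=1 (differ) -> 1
  row 27 [11011]: F1=1 F2=1 -> 0
  row 28 [11100]: F1=0 F2=1 (differ) -> 1
  row 29 [11101]: F1=1 F2=1 -> 0
  row 30 [11110]: F1=0 F2=1 (differ) -> 1
  row 31 [11111]: F1=1 F2=1 -> 0
Full result column, 8 rows per line (p,q fixed per line; r,s,t runs 000..111 left to right):
  rows 0-7 [p,q=00]: 11111111  (ones: 8)
  rows 8-15 [p,q=01]: 11111111  (ones: 8)
  rows 16-23 [p,q=10]: 01010101  (ones: 4)
  rows 24-31 [p,q=11]: 10101010  (ones: 4)
Disagreements = 8+8+4+4 = 24

24


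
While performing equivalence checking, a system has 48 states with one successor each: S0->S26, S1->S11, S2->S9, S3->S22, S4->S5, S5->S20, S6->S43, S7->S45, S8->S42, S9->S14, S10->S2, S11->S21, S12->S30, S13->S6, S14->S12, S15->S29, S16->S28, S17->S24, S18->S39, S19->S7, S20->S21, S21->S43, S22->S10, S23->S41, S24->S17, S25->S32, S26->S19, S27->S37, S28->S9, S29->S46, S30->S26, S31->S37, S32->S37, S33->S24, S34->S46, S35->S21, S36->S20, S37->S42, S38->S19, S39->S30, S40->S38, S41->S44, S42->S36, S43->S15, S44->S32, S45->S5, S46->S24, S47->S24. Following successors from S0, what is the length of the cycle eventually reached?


Trace from S0 until a state repeats:
  S0 -> S26 -> S19 -> S7 -> S45 -> S5 -> S20 -> S21 -> S43 -> S15 -> S29 -> S46 -> S24 -> S17 -> S24
S24 first seen at step 12, revisited at step 14.
Cycle length = 14 - 12 = 2

2


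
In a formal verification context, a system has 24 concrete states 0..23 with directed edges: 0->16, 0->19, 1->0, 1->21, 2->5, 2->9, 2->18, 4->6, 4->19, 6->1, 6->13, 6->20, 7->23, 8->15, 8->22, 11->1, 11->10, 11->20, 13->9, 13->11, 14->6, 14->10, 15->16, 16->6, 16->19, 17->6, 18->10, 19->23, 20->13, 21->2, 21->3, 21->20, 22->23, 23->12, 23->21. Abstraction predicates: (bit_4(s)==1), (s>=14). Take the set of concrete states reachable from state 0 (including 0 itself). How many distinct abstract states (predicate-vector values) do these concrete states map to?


BFS from 0:
Concrete reachable: {0, 1, 2, 3, 5, 6, 9, 10, 11, 12, 13, 16, 18, 19, 20, 21, 23}
Abstract via predicates (bit_4(s)==1), (s>=14):
  (0,0) <- {0, 1, 2, 3, 5, 6, 9, 10, 11, 12, 13}
  (1,1) <- {16, 18, 19, 20, 21, 23}
Distinct abstract states = 2

2


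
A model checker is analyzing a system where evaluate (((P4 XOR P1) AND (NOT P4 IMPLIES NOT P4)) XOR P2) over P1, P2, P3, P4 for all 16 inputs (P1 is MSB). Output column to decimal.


Formula: (((P4 XOR P1) AND (NOT P4 IMPLIES NOT P4)) XOR P2) over P1, P2, P3, P4 (16 rows)
Evaluate each row (bits = P1,P2,P3,P4, MSB first):
  row 0 [0000]: (((0 XOR 0) AND (NOT 0 IMPLIES NOT 0)) XOR 0) -> 0
  row 1 [0001]: (((1 XOR 0) AND (NOT 1 IMPLIES NOT 1)) XOR 0) -> 1
  row 2 [0010]: (((0 XOR 0) AND (NOT 0 IMPLIES NOT 0)) XOR 0) -> 0
  row 3 [0011]: (((1 XOR 0) AND (NOT 1 IMPLIES NOT 1)) XOR 0) -> 1
  row 4 [0100]: (((0 XOR 0) AND (NOT 0 IMPLIES NOT 0)) XOR 1) -> 1
  row 5 [0101]: (((1 XOR 0) AND (NOT 1 IMPLIES NOT 1)) XOR 1) -> 0
  row 6 [0110]: (((0 XOR 0) AND (NOT 0 IMPLIES NOT 0)) XOR 1) -> 1
  row 7 [0111]: (((1 XOR 0) AND (NOT 1 IMPLIES NOT 1)) XOR 1) -> 0
  row 8 [1000]: (((0 XOR 1) AND (NOT 0 IMPLIES NOT 0)) XOR 0) -> 1
  row 9 [1001]: (((1 XOR 1) AND (NOT 1 IMPLIES NOT 1)) XOR 0) -> 0
  row 10 [1010]: (((0 XOR 1) AND (NOT 0 IMPLIES NOT 0)) XOR 0) -> 1
  row 11 [1011]: (((1 XOR 1) AND (NOT 1 IMPLIES NOT 1)) XOR 0) -> 0
  row 12 [1100]: (((0 XOR 1) AND (NOT 0 IMPLIES NOT 0)) XOR 1) -> 0
  row 13 [1101]: (((1 XOR 1) AND (NOT 1 IMPLIES NOT 1)) XOR 1) -> 1
  row 14 [1110]: (((0 XOR 1) AND (NOT 0 IMPLIES NOT 0)) XOR 1) -> 0
  row 15 [1111]: (((1 XOR 1) AND (NOT 1 IMPLIES NOT 1)) XOR 1) -> 1
Full result column, 4 rows per line (P1,P2 fixed per line; P3,P4 runs 00..11 left to right):
  rows 0-3 [P1,P2=00]: 0101  = hex 5
  rows 4-7 [P1,P2=01]: 1010  = hex A
  rows 8-11 [P1,P2=10]: 1010  = hex A
  rows 12-15 [P1,P2=11]: 0101  = hex 5
Output column (row 0 .. row 15) = 0101101010100101
Output column grouped in 4s = 0101 1010 1010 0101 = 0x5AA5
Convert to decimal digit by digit (value = value*16 + digit):
  5 -> 5
  5*16 + 10 (A) = 90
  90*16 + 10 (A) = 1450
  1450*16 + 5 = 23205
Decimal = 23205

23205


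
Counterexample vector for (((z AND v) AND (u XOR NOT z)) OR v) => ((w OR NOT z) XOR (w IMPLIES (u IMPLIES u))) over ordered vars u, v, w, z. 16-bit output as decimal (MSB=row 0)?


F1 = (((z AND v) AND (u XOR NOT z)) OR v)
F2 = ((w OR NOT z) XOR (w IMPLIES (u IMPLIES u)))
Counterexample to F1=>F2 is where F1=1 and F2=0.
Evaluate each row (bits = u,v,w,z, MSB first):
  row 0 [0000]: F1=0 F2=0 -> F1&~F2 -> 0
  row 1 [0001]: F1=0 F2=1 -> F1&~F2 -> 0
  row 2 [0010]: F1=0 F2=0 -> F1&~F2 -> 0
  row 3 [0011]: F1=0 F2=0 -> F1&~F2 -> 0
  row 4 [0100]: F1=1 F2=0 -> F1&~F2 -> 1
  row 5 [0101]: F1=1 F2=1 -> F1&~F2 -> 0
  row 6 [0110]: F1=1 F2=0 -> F1&~F2 -> 1
  row 7 [0111]: F1=1 F2=0 -> F1&~F2 -> 1
  row 8 [1000]: F1=0 F2=0 -> F1&~F2 -> 0
  row 9 [1001]: F1=0 F2=1 -> F1&~F2 -> 0
  row 10 [1010]: F1=0 F2=0 -> F1&~F2 -> 0
  row 11 [1011]: F1=0 F2=0 -> F1&~F2 -> 0
  row 12 [1100]: F1=1 F2=0 -> F1&~F2 -> 1
  row 13 [1101]: F1=1 F2=1 -> F1&~F2 -> 0
  row 14 [1110]: F1=1 F2=0 -> F1&~F2 -> 1
  row 15 [1111]: F1=1 F2=0 -> F1&~F2 -> 1
Full result column, 4 rows per line (u,v fixed per line; w,z runs 00..11 left to right):
  rows 0-3 [u,v=00]: 0000  = hex 0
  rows 4-7 [u,v=01]: 1011  = hex B
  rows 8-11 [u,v=10]: 0000  = hex 0
  rows 12-15 [u,v=11]: 1011  = hex B
Counterexample vector (row 0 .. row 15) = 0000101100001011
Output column grouped in 4s = 0000 1011 0000 1011 = 0x0B0B
Convert to decimal digit by digit (value = value*16 + digit):
  0 -> 0
  0*16 + 11 (B) = 11
  11*16 + 0 = 176
  176*16 + 11 (B) = 2827
Decimal = 2827

2827


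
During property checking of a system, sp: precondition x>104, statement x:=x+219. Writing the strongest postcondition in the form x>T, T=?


Formula: sp(P, x:=E) = exists old_x. (x = E[old_x/x]) AND P[old_x/x] (old_x is the value of x before the assignment; eliminate old_x by solving x = E[old_x/x] for old_x)
Step 1: Precondition P: x>104, i.e. old_x > 104
Step 2: Assignment gives x = old_x + 219, so old_x = x - 219
Step 3: Substitute into P: x - 219 > 104
Step 4: Simplify: x > 104+219 = 323

323


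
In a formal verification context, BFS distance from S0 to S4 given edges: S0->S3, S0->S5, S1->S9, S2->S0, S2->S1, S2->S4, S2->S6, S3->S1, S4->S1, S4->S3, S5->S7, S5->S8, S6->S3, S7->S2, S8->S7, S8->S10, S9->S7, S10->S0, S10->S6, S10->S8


BFS layer-by-layer from S0:
  dist 0: {S0}
  dist 1: {S3, S5}
  dist 2: {S1, S7, S8}
  dist 3: {S2, S9, S10}
  dist 4: {S4, S6}
  -> S4 reached at distance 4
Shortest path length = 4

4


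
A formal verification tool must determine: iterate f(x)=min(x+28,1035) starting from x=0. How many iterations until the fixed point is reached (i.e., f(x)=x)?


Step 1: x=0, cap=1035, increment=28
Step 2: x grows by 28 each step until capped at 1035; fixed point is x=1035
Step 3: iterations = ceil(1035/28) = 37

37


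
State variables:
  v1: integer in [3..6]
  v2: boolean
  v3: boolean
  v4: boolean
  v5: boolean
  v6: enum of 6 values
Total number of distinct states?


State space = product of domain sizes of all variables.
Domain sizes:
  v1 (integer in [3..6]): 4
  v2 (boolean): 2
  v3 (boolean): 2
  v4 (boolean): 2
  v5 (boolean): 2
  v6 (enum of 6 values): 6
Product = 4 * 2 * 2 * 2 * 2 * 6 = 384

384


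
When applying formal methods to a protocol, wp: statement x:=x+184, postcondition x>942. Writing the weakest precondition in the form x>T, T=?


Formula: wp(x:=E, P) = P[E/x] (substitute E for x in postcondition)
Step 1: Postcondition: x>942
Step 2: Substitute x+184 for x: x+184>942
Step 3: Solve for x: x > 942-184 = 758

758


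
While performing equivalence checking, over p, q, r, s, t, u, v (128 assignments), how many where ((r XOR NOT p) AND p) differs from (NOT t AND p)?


F1 = ((r XOR NOT p) AND p)
F2 = (NOT t AND p)
Evaluate both on each of 128 rows (bits = p,q,r,s,t,u,v):
  row 0 [0000000]: F1=0 F2=0 -> 0
  row 1 [0000001]: F1=0 F2=0 -> 0
  row 2 [0000010]: F1=0 F2=0 -> 0
  row 3 [0000011]: F1=0 F2=0 -> 0
  row 4 [0000100]: F1=0 F2=0 -> 0
  (every remaining row is evaluated the same way; all 128 results are listed next)
Full result column, 8 rows per line (p,q,r,s fixed per line; t,u,v runs 000..111 left to right):
  rows 0-7 [p,q,r,s=0000]: 00000000  (ones: 0)
  rows 8-15 [p,q,r,s=0001]: 00000000  (ones: 0)
  rows 16-23 [p,q,r,s=0010]: 00000000  (ones: 0)
  rows 24-31 [p,q,r,s=0011]: 00000000  (ones: 0)
  rows 32-39 [p,q,r,s=0100]: 00000000  (ones: 0)
  rows 40-47 [p,q,r,s=0101]: 00000000  (ones: 0)
  rows 48-55 [p,q,r,s=0110]: 00000000  (ones: 0)
  rows 56-63 [p,q,r,s=0111]: 00000000  (ones: 0)
  rows 64-71 [p,q,r,s=1000]: 11110000  (ones: 4)
  rows 72-79 [p,q,r,s=1001]: 11110000  (ones: 4)
  rows 80-87 [p,q,r,s=1010]: 00001111  (ones: 4)
  rows 88-95 [p,q,r,s=1011]: 00001111  (ones: 4)
  rows 96-103 [p,q,r,s=1100]: 11110000  (ones: 4)
  rows 104-111 [p,q,r,s=1101]: 11110000  (ones: 4)
  rows 112-119 [p,q,r,s=1110]: 00001111  (ones: 4)
  rows 120-127 [p,q,r,s=1111]: 00001111  (ones: 4)
Disagreements = 0+0+0+0+0+0+0+0+4+4+4+4+4+4+4+4 = 32

32


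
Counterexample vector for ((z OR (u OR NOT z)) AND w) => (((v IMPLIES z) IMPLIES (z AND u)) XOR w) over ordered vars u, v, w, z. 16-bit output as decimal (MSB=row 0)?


F1 = ((z OR (u OR NOT z)) AND w)
F2 = (((v IMPLIES z) IMPLIES (z AND u)) XOR w)
Counterexample to F1=>F2 is where F1=1 and F2=0.
Evaluate each row (bits = u,v,w,z, MSB first):
  row 0 [0000]: F1=0 F2=0 -> F1&~F2 -> 0
  row 1 [0001]: F1=0 F2=0 -> F1&~F2 -> 0
  row 2 [0010]: F1=1 F2=1 -> F1&~F2 -> 0
  row 3 [0011]: F1=1 F2=1 -> F1&~F2 -> 0
  row 4 [0100]: F1=0 F2=1 -> F1&~F2 -> 0
  row 5 [0101]: F1=0 F2=0 -> F1&~F2 -> 0
  row 6 [0110]: F1=1 F2=0 -> F1&~F2 -> 1
  row 7 [0111]: F1=1 F2=1 -> F1&~F2 -> 0
  row 8 [1000]: F1=0 F2=0 -> F1&~F2 -> 0
  row 9 [1001]: F1=0 F2=1 -> F1&~F2 -> 0
  row 10 [1010]: F1=1 F2=1 -> F1&~F2 -> 0
  row 11 [1011]: F1=1 F2=0 -> F1&~F2 -> 1
  row 12 [1100]: F1=0 F2=1 -> F1&~F2 -> 0
  row 13 [1101]: F1=0 F2=1 -> F1&~F2 -> 0
  row 14 [1110]: F1=1 F2=0 -> F1&~F2 -> 1
  row 15 [1111]: F1=1 F2=0 -> F1&~F2 -> 1
Full result column, 4 rows per line (u,v fixed per line; w,z runs 00..11 left to right):
  rows 0-3 [u,v=00]: 0000  = hex 0
  rows 4-7 [u,v=01]: 0010  = hex 2
  rows 8-11 [u,v=10]: 0001  = hex 1
  rows 12-15 [u,v=11]: 0011  = hex 3
Counterexample vector (row 0 .. row 15) = 0000001000010011
Output column grouped in 4s = 0000 0010 0001 0011 = 0x0213
Convert to decimal digit by digit (value = value*16 + digit):
  0 -> 0
  0*16 + 2 = 2
  2*16 + 1 = 33
  33*16 + 3 = 531
Decimal = 531

531


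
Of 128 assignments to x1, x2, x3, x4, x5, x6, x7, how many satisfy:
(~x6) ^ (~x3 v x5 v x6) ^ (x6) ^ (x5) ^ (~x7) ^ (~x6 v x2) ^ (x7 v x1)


CNF with 7 clauses over 7 vars (128 assignments).
An assignment satisfies CNF iff every clause has >=1 true literal.
Check each row (bits = x1,x2,x3,x4,x5,x6,x7; clause T/F shown):
  row 0 [0000000]: clauses=TTFFTTF -> 0
  row 1 [0000001]: clauses=TTFFFTT -> 0
  row 2 [0000010]: clauses=FTTFTFF -> 0
  row 3 [0000011]: clauses=FTTFFFT -> 0
  row 4 [0000100]: clauses=TTFTTTF -> 0
  (every remaining row is evaluated the same way; all 128 results are listed next)
Full result column, 8 rows per line (x1,x2,x3,x4 fixed per line; x5,x6,x7 runs 000..111 left to right):
  rows 0-7 [x1,x2,x3,x4=0000]: 00000000  (ones: 0)
  rows 8-15 [x1,x2,x3,x4=0001]: 00000000  (ones: 0)
  rows 16-23 [x1,x2,x3,x4=0010]: 00000000  (ones: 0)
  rows 24-31 [x1,x2,x3,x4=0011]: 00000000  (ones: 0)
  rows 32-39 [x1,x2,x3,x4=0100]: 00000000  (ones: 0)
  rows 40-47 [x1,x2,x3,x4=0101]: 00000000  (ones: 0)
  rows 48-55 [x1,x2,x3,x4=0110]: 00000000  (ones: 0)
  rows 56-63 [x1,x2,x3,x4=0111]: 00000000  (ones: 0)
  rows 64-71 [x1,x2,x3,x4=1000]: 00000000  (ones: 0)
  rows 72-79 [x1,x2,x3,x4=1001]: 00000000  (ones: 0)
  rows 80-87 [x1,x2,x3,x4=1010]: 00000000  (ones: 0)
  rows 88-95 [x1,x2,x3,x4=1011]: 00000000  (ones: 0)
  rows 96-103 [x1,x2,x3,x4=1100]: 00000000  (ones: 0)
  rows 104-111 [x1,x2,x3,x4=1101]: 00000000  (ones: 0)
  rows 112-119 [x1,x2,x3,x4=1110]: 00000000  (ones: 0)
  rows 120-127 [x1,x2,x3,x4=1111]: 00000000  (ones: 0)
Satisfying assignments = 0+0+0+0+0+0+0+0+0+0+0+0+0+0+0+0 = 0

0


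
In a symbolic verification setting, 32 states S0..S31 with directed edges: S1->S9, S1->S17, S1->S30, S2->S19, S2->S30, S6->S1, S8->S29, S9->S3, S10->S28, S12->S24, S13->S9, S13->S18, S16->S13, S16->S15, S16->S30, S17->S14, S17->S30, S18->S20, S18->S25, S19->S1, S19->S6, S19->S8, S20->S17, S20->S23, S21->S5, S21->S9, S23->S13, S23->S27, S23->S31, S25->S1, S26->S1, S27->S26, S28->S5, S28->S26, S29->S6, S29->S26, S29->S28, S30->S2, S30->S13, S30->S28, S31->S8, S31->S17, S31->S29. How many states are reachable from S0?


BFS from S0:
  layer 0: {S0}
Reachable set: {S0}
Count = 1

1


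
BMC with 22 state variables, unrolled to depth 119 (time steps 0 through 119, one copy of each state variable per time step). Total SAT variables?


BMC unrolls to depth k, creating one copy of each state var for steps 0..k.
Step count = 119 + 1 = 120 (steps 0 through 119)
Vars per step = 22
Total = 22 * 120 = 2640

2640


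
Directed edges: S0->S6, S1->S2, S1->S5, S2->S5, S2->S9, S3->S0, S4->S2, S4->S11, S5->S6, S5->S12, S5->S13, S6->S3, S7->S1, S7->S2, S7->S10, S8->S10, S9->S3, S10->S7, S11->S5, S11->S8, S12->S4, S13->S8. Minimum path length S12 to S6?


BFS layer-by-layer from S12:
  dist 0: {S12}
  dist 1: {S4}
  dist 2: {S2, S11}
  dist 3: {S5, S8, S9}
  dist 4: {S3, S6, S10, S13}
  -> S6 reached at distance 4
Shortest path length = 4

4


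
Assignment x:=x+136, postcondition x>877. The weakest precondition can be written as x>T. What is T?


Formula: wp(x:=E, P) = P[E/x] (substitute E for x in postcondition)
Step 1: Postcondition: x>877
Step 2: Substitute x+136 for x: x+136>877
Step 3: Solve for x: x > 877-136 = 741

741


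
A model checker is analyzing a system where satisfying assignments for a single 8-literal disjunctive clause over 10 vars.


Step 1: Total=2^10=1024
Step 2: Unsat when all 8 false: 2^2=4
Step 3: Sat=1024-4=1020

1020


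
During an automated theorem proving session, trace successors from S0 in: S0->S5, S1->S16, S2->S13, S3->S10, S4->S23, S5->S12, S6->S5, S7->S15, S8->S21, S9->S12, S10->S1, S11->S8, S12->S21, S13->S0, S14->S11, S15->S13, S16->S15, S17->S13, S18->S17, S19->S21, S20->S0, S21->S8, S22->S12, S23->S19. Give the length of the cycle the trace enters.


Trace from S0 until a state repeats:
  S0 -> S5 -> S12 -> S21 -> S8 -> S21
S21 first seen at step 3, revisited at step 5.
Cycle length = 5 - 3 = 2

2


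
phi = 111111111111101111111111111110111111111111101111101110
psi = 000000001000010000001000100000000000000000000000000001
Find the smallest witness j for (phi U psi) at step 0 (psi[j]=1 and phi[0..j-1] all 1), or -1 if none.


(phi U psi) at 0: need smallest j with psi[j]=1 and phi[i]=1 for all i in [0,j).
Scan from step 0:
  step 0: phi=1, psi=0 -> continue
  step 1: phi=1, psi=0 -> continue
  step 2: phi=1, psi=0 -> continue
  step 3: phi=1, psi=0 -> continue
  step 8: psi=1 and phi held for [0,8) -> witness found
Witness step = 8

8


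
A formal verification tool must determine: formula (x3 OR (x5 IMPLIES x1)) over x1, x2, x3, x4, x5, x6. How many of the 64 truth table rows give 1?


Formula: (x3 OR (x5 IMPLIES x1)) over 6 vars (64 rows)
Evaluate each row (x1, x2, x3, x4, x5, x6 as bits, MSB first):
  row 0 [000000]: (0 OR (0 IMPLIES 0)) -> 1
  row 1 [000001]: (0 OR (0 IMPLIES 0)) -> 1
  row 2 [000010]: (0 OR (1 IMPLIES 0)) -> 0
  row 3 [000011]: (0 OR (1 IMPLIES 0)) -> 0
  row 4 [000100]: (0 OR (0 IMPLIES 0)) -> 1
  (every remaining row is evaluated the same way; all 64 results are listed next)
Full result column, 8 rows per line (x1,x2,x3 fixed per line; x4,x5,x6 runs 000..111 left to right):
  rows 0-7 [x1,x2,x3=000]: 11001100  (ones: 4)
  rows 8-15 [x1,x2,x3=001]: 11111111  (ones: 8)
  rows 16-23 [x1,x2,x3=010]: 11001100  (ones: 4)
  rows 24-31 [x1,x2,x3=011]: 11111111  (ones: 8)
  rows 32-39 [x1,x2,x3=100]: 11111111  (ones: 8)
  rows 40-47 [x1,x2,x3=101]: 11111111  (ones: 8)
  rows 48-55 [x1,x2,x3=110]: 11111111  (ones: 8)
  rows 56-63 [x1,x2,x3=111]: 11111111  (ones: 8)
Count of 1-rows = 4+8+4+8+8+8+8+8 = 56

56


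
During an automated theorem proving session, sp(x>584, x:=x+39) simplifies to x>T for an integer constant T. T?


Formula: sp(P, x:=E) = exists old_x. (x = E[old_x/x]) AND P[old_x/x] (old_x is the value of x before the assignment; eliminate old_x by solving x = E[old_x/x] for old_x)
Step 1: Precondition P: x>584, i.e. old_x > 584
Step 2: Assignment gives x = old_x + 39, so old_x = x - 39
Step 3: Substitute into P: x - 39 > 584
Step 4: Simplify: x > 584+39 = 623

623


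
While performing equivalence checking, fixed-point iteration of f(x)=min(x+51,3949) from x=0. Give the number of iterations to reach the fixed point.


Step 1: x=0, cap=3949, increment=51
Step 2: x grows by 51 each step until capped at 3949; fixed point is x=3949
Step 3: iterations = ceil(3949/51) = 78

78


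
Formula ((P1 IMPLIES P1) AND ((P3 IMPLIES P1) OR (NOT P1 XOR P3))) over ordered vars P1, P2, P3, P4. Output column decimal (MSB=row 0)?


Formula: ((P1 IMPLIES P1) AND ((P3 IMPLIES P1) OR (NOT P1 XOR P3))) over P1, P2, P3, P4 (16 rows)
Evaluate each row (bits = P1,P2,P3,P4, MSB first):
  row 0 [0000]: ((0 IMPLIES 0) AND ((0 IMPLIES 0) OR (NOT 0 XOR 0))) -> 1
  row 1 [0001]: ((0 IMPLIES 0) AND ((0 IMPLIES 0) OR (NOT 0 XOR 0))) -> 1
  row 2 [0010]: ((0 IMPLIES 0) AND ((1 IMPLIES 0) OR (NOT 0 XOR 1))) -> 0
  row 3 [0011]: ((0 IMPLIES 0) AND ((1 IMPLIES 0) OR (NOT 0 XOR 1))) -> 0
  row 4 [0100]: ((0 IMPLIES 0) AND ((0 IMPLIES 0) OR (NOT 0 XOR 0))) -> 1
  row 5 [0101]: ((0 IMPLIES 0) AND ((0 IMPLIES 0) OR (NOT 0 XOR 0))) -> 1
  row 6 [0110]: ((0 IMPLIES 0) AND ((1 IMPLIES 0) OR (NOT 0 XOR 1))) -> 0
  row 7 [0111]: ((0 IMPLIES 0) AND ((1 IMPLIES 0) OR (NOT 0 XOR 1))) -> 0
  row 8 [1000]: ((1 IMPLIES 1) AND ((0 IMPLIES 1) OR (NOT 1 XOR 0))) -> 1
  row 9 [1001]: ((1 IMPLIES 1) AND ((0 IMPLIES 1) OR (NOT 1 XOR 0))) -> 1
  row 10 [1010]: ((1 IMPLIES 1) AND ((1 IMPLIES 1) OR (NOT 1 XOR 1))) -> 1
  row 11 [1011]: ((1 IMPLIES 1) AND ((1 IMPLIES 1) OR (NOT 1 XOR 1))) -> 1
  row 12 [1100]: ((1 IMPLIES 1) AND ((0 IMPLIES 1) OR (NOT 1 XOR 0))) -> 1
  row 13 [1101]: ((1 IMPLIES 1) AND ((0 IMPLIES 1) OR (NOT 1 XOR 0))) -> 1
  row 14 [1110]: ((1 IMPLIES 1) AND ((1 IMPLIES 1) OR (NOT 1 XOR 1))) -> 1
  row 15 [1111]: ((1 IMPLIES 1) AND ((1 IMPLIES 1) OR (NOT 1 XOR 1))) -> 1
Full result column, 4 rows per line (P1,P2 fixed per line; P3,P4 runs 00..11 left to right):
  rows 0-3 [P1,P2=00]: 1100  = hex C
  rows 4-7 [P1,P2=01]: 1100  = hex C
  rows 8-11 [P1,P2=10]: 1111  = hex F
  rows 12-15 [P1,P2=11]: 1111  = hex F
Output column (row 0 .. row 15) = 1100110011111111
Output column grouped in 4s = 1100 1100 1111 1111 = 0xCCFF
Convert to decimal digit by digit (value = value*16 + digit):
  C -> 12
  12*16 + 12 (C) = 204
  204*16 + 15 (F) = 3279
  3279*16 + 15 (F) = 52479
Decimal = 52479

52479
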